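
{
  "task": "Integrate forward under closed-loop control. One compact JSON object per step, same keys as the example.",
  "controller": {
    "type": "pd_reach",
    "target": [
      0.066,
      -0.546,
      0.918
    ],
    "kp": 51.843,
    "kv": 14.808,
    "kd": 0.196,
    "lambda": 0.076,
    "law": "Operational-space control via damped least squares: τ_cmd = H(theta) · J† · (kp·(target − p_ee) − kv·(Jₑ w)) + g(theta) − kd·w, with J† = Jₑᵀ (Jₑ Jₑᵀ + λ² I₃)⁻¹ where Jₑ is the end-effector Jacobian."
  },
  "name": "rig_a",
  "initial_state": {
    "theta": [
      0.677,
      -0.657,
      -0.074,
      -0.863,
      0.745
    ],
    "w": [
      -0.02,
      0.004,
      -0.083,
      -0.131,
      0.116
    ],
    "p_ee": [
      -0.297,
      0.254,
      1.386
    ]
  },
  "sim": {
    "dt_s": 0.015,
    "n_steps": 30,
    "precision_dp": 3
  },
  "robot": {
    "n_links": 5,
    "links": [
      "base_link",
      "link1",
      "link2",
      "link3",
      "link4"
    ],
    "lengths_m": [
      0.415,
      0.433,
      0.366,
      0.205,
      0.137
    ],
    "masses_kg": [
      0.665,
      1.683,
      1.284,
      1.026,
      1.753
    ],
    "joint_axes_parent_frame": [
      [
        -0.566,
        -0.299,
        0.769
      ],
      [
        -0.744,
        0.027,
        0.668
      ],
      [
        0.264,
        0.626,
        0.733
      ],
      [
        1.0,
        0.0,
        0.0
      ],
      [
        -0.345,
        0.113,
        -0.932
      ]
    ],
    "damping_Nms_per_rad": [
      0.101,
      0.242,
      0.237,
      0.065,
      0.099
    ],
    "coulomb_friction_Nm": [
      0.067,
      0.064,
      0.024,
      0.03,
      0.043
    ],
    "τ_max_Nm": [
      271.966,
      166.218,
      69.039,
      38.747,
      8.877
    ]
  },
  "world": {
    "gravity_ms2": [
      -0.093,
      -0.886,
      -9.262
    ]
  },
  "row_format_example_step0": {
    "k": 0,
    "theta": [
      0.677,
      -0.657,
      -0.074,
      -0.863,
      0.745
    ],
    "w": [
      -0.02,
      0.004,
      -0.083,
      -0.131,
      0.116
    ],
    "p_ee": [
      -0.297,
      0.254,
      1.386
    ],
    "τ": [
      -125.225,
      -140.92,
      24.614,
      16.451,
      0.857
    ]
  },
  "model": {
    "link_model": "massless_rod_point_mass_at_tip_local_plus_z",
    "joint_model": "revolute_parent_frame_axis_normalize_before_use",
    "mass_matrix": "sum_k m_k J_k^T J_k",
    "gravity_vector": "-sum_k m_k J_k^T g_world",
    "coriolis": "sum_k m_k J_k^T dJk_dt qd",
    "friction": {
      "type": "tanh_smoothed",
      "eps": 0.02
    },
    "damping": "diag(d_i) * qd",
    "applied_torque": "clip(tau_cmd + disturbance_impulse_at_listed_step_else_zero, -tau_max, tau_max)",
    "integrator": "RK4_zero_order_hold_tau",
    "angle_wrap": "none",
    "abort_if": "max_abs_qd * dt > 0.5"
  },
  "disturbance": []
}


{"k":1,"theta":[0.678,-0.669,-0.077,-0.879,0.745],"w":[0.16,-1.544,-0.339,-1.907,-0.074],"p_ee":[-0.295,0.25,1.383],"\u03c4":[-97.875,-108.862,19.385,13.513,0.705]}
{"k":2,"theta":[0.681,-0.7,-0.084,-0.916,0.744],"w":[0.255,-2.679,-0.568,-3.139,-0.311],"p_ee":[-0.289,0.238,1.377],"\u03c4":[-73.749,-81.011,14.83,10.722,0.618]}
{"k":3,"theta":[0.686,-0.747,-0.093,-0.969,0.742],"w":[0.292,-3.458,-0.701,-3.883,-0.351],"p_ee":[-0.28,0.219,1.367],"\u03c4":[-52.957,-57.082,10.831,8.392,0.491]}
{"k":4,"theta":[0.69,-0.802,-0.104,-1.03,0.739],"w":[0.275,-3.937,-0.717,-4.259,-0.326],"p_ee":[-0.268,0.195,1.356],"\u03c4":[-35.787,-36.962,7.427,6.646,0.342]}
{"k":5,"theta":[0.694,-0.863,-0.114,-1.095,0.737],"w":[0.201,-4.171,-0.626,-4.368,-0.165],"p_ee":[-0.255,0.167,1.342],"\u03c4":[-21.999,-20.333,4.6,5.468,0.158]}
{"k":6,"theta":[0.696,-0.926,-0.122,-1.16,0.738],"w":[0.06,-4.207,-0.471,-4.309,-0.02],"p_ee":[-0.24,0.137,1.327],"\u03c4":[-11.249,-6.835,2.33,4.762,-0.022]}
{"k":7,"theta":[0.696,-0.988,-0.127,-1.223,0.741],"w":[-0.141,-4.092,-0.278,-4.144,0.166],"p_ee":[-0.225,0.104,1.311],"\u03c4":[-2.948,4.018,0.539,4.41,-0.204]}
{"k":8,"theta":[0.691,-1.048,-0.13,-1.284,0.742],"w":[-0.404,-3.861,-0.079,-3.929,0.28],"p_ee":[-0.21,0.071,1.294],"\u03c4":[3.396,12.622,-0.843,4.297,-0.359]}
{"k":9,"theta":[0.683,-1.104,-0.13,-1.341,0.745],"w":[-0.726,-3.545,0.09,-3.711,0.138],"p_ee":[-0.195,0.037,1.277],"\u03c4":[8.187,19.332,-1.879,4.329,-0.448]}
{"k":10,"theta":[0.67,-1.154,-0.127,-1.395,0.749],"w":[-1.06,-3.175,0.271,-3.46,0.405],"p_ee":[-0.181,0.003,1.259],"\u03c4":[12.089,24.661,-2.683,4.454,-0.612]}
{"k":11,"theta":[0.651,-1.198,-0.122,-1.445,0.753],"w":[-1.428,-2.767,0.407,-3.249,0.261],"p_ee":[-0.167,-0.03,1.241],"\u03c4":[14.927,28.609,-3.239,4.61,-0.672]}
{"k":12,"theta":[0.627,-1.237,-0.115,-1.492,0.759],"w":[-1.777,-2.342,0.552,-3.028,0.482],"p_ee":[-0.154,-0.063,1.224],"\u03c4":[17.259,31.62,-3.642,4.785,-0.797]}
{"k":13,"theta":[0.598,-1.269,-0.106,-1.536,0.765],"w":[-2.129,-1.909,0.649,-2.851,0.324],"p_ee":[-0.141,-0.094,1.206],"\u03c4":[18.9,33.649,-3.884,4.949,-0.826]}
{"k":14,"theta":[0.563,-1.294,-0.096,-1.577,0.771],"w":[-2.436,-1.487,0.749,-2.665,0.512],"p_ee":[-0.13,-0.124,1.189],"\u03c4":[20.27,35.045,-4.027,5.105,-0.918]}
{"k":15,"theta":[0.525,-1.313,-0.084,-1.616,0.777],"w":[-2.722,-1.079,0.798,-2.518,0.339],"p_ee":[-0.119,-0.153,1.173],"\u03c4":[21.168,35.737,-4.069,5.237,-0.92]}
{"k":16,"theta":[0.482,-1.327,-0.072,-1.653,0.784],"w":[-2.945,-0.7,0.848,-2.358,0.495],"p_ee":[-0.109,-0.18,1.157],"\u03c4":[21.936,36.014,-4.051,5.358,-0.985]}
{"k":17,"theta":[0.436,-1.334,-0.059,-1.687,0.79],"w":[-3.135,-0.349,0.849,-2.229,0.31],"p_ee":[-0.099,-0.206,1.142],"\u03c4":[22.368,35.794,-3.971,5.456,-0.969]}
{"k":18,"theta":[0.388,-1.337,-0.046,-1.719,0.797],"w":[-3.256,-0.036,0.853,-2.083,0.439],"p_ee":[-0.09,-0.23,1.128],"\u03c4":[22.755,35.327,-3.859,5.544,-1.014]}
{"k":19,"theta":[0.339,-1.336,-0.033,-1.75,0.802],"w":[-3.34,0.24,0.814,-1.962,0.26],"p_ee":[-0.082,-0.253,1.114],"\u03c4":[22.905,34.556,-3.718,5.613,-0.987]}
{"k":20,"theta":[0.289,-1.33,-0.021,-1.778,0.808],"w":[-3.362,0.474,0.781,-1.826,0.361],"p_ee":[-0.074,-0.274,1.101],"\u03c4":[23.056,33.667,-3.564,5.675,-1.017]}
{"k":21,"theta":[0.238,-1.322,-0.01,-1.804,0.812],"w":[-3.357,0.677,0.718,-1.711,0.189],"p_ee":[-0.067,-0.294,1.089],"\u03c4":[23.026,32.578,-3.399,5.722,-0.985]}
{"k":22,"theta":[0.188,-1.31,0.0,-1.829,0.817],"w":[-3.304,0.841,0.669,-1.583,0.279],"p_ee":[-0.06,-0.312,1.077],"\u03c4":[23.029,31.466,-3.233,5.765,-1.007]}
{"k":23,"theta":[0.139,-1.297,0.01,-1.852,0.82],"w":[-3.235,0.978,0.597,-1.476,0.122],"p_ee":[-0.054,-0.33,1.067],"\u03c4":[22.89,30.252,-3.068,5.796,-0.973]}
{"k":24,"theta":[0.092,-1.281,0.019,-1.873,0.823],"w":[-3.131,1.082,0.544,-1.358,0.206],"p_ee":[-0.047,-0.346,1.057],"\u03c4":[22.805,29.082,-2.911,5.825,-0.99]}
{"k":25,"theta":[0.046,-1.264,0.026,-1.893,0.826],"w":[-3.022,1.164,0.476,-1.26,0.066],"p_ee":[-0.041,-0.36,1.047],"\u03c4":[22.607,27.877,-2.762,5.845,-0.956]}
{"k":26,"theta":[0.001,-1.247,0.033,-1.911,0.828],"w":[-2.891,1.221,0.429,-1.153,0.146],"p_ee":[-0.035,-0.374,1.039],"\u03c4":[22.474,26.756,-2.626,5.863,-0.969]}
{"k":27,"theta":[-0.041,-1.228,0.039,-1.927,0.83],"w":[-2.762,1.261,0.37,-1.066,0.022],"p_ee":[-0.03,-0.387,1.03],"\u03c4":[22.249,25.639,-2.5,5.874,-0.937]}
{"k":28,"theta":[-0.081,-1.209,0.045,-1.942,0.833],"w":[-2.614,1.28,0.341,-0.966,0.21],"p_ee":[-0.025,-0.399,1.023],"\u03c4":[22.139,24.651,-2.388,5.887,-0.97]}
{"k":29,"theta":[-0.119,-1.19,0.049,-1.956,0.834],"w":[-2.482,1.289,0.29,-0.893,0.047],"p_ee":[-0.02,-0.41,1.016],"\u03c4":[21.879,23.644,-2.286,5.892,-0.927]}
{"k":30,"theta":[-0.156,-1.17,0.053,-1.969,0.836],"w":[-2.341,1.284,0.261,-0.814,0.096],"p_ee":[-0.015,-0.421,1.009]}


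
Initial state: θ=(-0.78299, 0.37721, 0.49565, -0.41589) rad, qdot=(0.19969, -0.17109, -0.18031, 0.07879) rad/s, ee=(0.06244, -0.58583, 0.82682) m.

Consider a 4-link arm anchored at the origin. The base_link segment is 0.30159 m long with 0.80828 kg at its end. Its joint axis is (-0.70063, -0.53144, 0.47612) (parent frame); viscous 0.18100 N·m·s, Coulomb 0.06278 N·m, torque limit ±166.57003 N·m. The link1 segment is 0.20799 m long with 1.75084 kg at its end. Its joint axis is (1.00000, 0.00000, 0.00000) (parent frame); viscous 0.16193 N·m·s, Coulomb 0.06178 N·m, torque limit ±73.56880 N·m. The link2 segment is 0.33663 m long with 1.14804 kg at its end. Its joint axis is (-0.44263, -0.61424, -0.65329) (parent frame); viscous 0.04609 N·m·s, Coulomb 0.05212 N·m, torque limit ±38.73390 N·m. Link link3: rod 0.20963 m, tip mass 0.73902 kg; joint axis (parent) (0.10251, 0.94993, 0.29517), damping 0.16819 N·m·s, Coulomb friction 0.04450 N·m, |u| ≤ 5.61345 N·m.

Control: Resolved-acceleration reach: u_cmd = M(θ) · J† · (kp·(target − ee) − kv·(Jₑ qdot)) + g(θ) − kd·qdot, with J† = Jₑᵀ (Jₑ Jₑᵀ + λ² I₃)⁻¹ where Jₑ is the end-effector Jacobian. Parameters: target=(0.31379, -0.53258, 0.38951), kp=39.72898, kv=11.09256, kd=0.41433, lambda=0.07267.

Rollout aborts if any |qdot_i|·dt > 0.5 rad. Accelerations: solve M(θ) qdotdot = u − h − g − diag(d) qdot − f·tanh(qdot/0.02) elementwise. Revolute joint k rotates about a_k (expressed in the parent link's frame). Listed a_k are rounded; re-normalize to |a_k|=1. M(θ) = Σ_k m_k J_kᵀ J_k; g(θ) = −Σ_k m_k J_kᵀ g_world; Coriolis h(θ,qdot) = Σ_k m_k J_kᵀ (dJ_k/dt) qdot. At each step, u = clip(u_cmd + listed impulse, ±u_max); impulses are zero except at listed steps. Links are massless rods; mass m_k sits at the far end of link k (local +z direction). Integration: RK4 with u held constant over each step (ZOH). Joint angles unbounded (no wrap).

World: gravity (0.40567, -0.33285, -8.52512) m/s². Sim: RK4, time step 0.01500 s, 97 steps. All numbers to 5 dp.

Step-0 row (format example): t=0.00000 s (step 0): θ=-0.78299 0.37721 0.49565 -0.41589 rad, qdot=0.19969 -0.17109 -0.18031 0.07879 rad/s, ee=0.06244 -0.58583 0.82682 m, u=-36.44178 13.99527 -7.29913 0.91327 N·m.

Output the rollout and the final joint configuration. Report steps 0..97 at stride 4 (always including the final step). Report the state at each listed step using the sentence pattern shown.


t=0.06000 s (step 4): θ=-0.87190 0.35739 0.57651 -0.48606 rad, qdot=-2.68114 -0.33405 2.51799 -1.78218 rad/s, ee=0.08063 -0.58608 0.81082 m, u=-7.72670 3.21565 -2.10477 0.48123 N·m.
t=0.12000 s (step 8): θ=-1.05343 0.34459 0.74560 -0.59950 rad, qdot=-3.11209 -0.11491 2.83415 -1.85782 rad/s, ee=0.12373 -0.60189 0.75823 m, u=14.49325 -4.85572 1.83528 -0.19206 N·m.
t=0.18000 s (step 12): θ=-1.22659 0.33938 0.89861 -0.69841 rad, qdot=-2.60446 -0.07956 2.24579 -1.41722 rad/s, ee=0.17145 -0.62423 0.68895 m, u=23.79843 -7.83333 2.83697 -0.38904 N·m.
t=0.24000 s (step 16): θ=-1.36303 0.33469 1.01640 -0.77154 rad, qdot=-1.94645 -0.06459 1.72348 -1.04772 rad/s, ee=0.21073 -0.64297 0.62172 m, u=25.66628 -8.09137 2.40902 -0.28217 N·m.
t=0.30000 s (step 20): θ=-1.46160 0.33242 1.10851 -0.82782 rad, qdot=-1.35791 -0.00574 1.37336 -0.84979 rad/s, ee=0.23986 -0.65333 0.56543 m, u=24.66285 -7.38607 1.61943 -0.07209 N·m.
t=0.36000 s (step 24): θ=-1.52880 0.33288 1.18167 -0.87554 rad, qdot=-0.90305 0.02027 1.08316 -0.74390 rad/s, ee=0.26126 -0.65575 0.52190 m, u=22.88080 -6.44863 0.89320 0.12673 N·m.
t=0.42000 s (step 28): θ=-1.57249 0.33450 1.23964 -0.91756 rad, qdot=-0.56998 0.03579 0.86352 -0.65908 rad/s, ee=0.27743 -0.65256 0.48990 m, u=21.12489 -5.58517 0.31456 0.27585 N·m.
t=0.48000 s (step 32): θ=-1.59925 0.33686 1.28599 -0.95498 rad, qdot=-0.33553 0.04374 0.69136 -0.58969 rad/s, ee=0.28998 -0.64591 0.46712 m, u=19.66248 -4.89543 -0.11440 0.38443 N·m.
t=0.54000 s (step 36): θ=-1.61433 0.33949 1.32307 -0.98854 rad, qdot=-0.17681 0.04474 0.55203 -0.53006 rad/s, ee=0.29987 -0.63745 0.45127 m, u=18.53754 -4.38239 -0.42065 0.46245 N·m.
t=0.60000 s (step 40): θ=-1.62162 0.34207 1.35263 -1.01876 rad, qdot=-0.07312 0.04270 0.43946 -0.47812 rad/s, ee=0.30770 -0.62832 0.44042 m, u=17.71374 -4.01959 -0.63608 0.51949 N·m.
t=0.66000 s (step 44): θ=-1.62393 0.34451 1.37612 -1.04607 rad, qdot=-0.00903 0.03825 0.34710 -0.43378 rad/s, ee=0.31389 -0.61922 0.43305 m, u=17.13645 -3.77513 -0.78583 0.56306 N·m.
t=0.72000 s (step 48): θ=-1.62345 0.34629 1.39430 -1.07091 rad, qdot=0.02150 0.02247 0.26389 -0.39422 rad/s, ee=0.31875 -0.61063 0.42800 m, u=16.78046 -3.62182 -0.88565 0.59675 N·m.
t=0.78000 s (step 52): θ=-1.62162 0.34743 1.40829 -1.09345 rad, qdot=0.03848 0.01786 0.20631 -0.35865 rad/s, ee=0.32256 -0.60280 0.42441 m, u=16.56553 -3.53484 -0.95974 0.62439 N·m.
t=0.84000 s (step 56): θ=-1.61902 0.34847 1.41925 -1.11408 rad, qdot=0.04739 0.01755 0.16128 -0.33021 rad/s, ee=0.32550 -0.59580 0.42177 m, u=16.42820 -3.48919 -1.01151 0.64892 N·m.
t=0.90000 s (step 60): θ=-1.61606 0.34951 1.42777 -1.13314 rad, qdot=0.05058 0.01788 0.12441 -0.30585 rad/s, ee=0.32769 -0.58962 0.41975 m, u=16.34196 -3.46954 -1.04649 0.67017 N·m.
t=0.96000 s (step 64): θ=-1.61303 0.35058 1.43429 -1.15083 rad, qdot=0.05016 0.01821 0.09436 -0.28444 rad/s, ee=0.32927 -0.58423 0.41815 m, u=16.29013 -3.46625 -1.06981 0.68878 N·m.
t=1.02000 s (step 68): θ=-1.61009 0.35167 1.43918 -1.16731 rad, qdot=0.04767 0.01838 0.07005 -0.26541 rad/s, ee=0.33036 -0.57955 0.41684 m, u=16.26082 -3.47279 -1.08512 0.70534 N·m.
t=1.08000 s (step 72): θ=-1.60734 0.35277 1.44278 -1.18270 rad, qdot=0.04416 0.01844 0.05073 -0.24827 rad/s, ee=0.33106 -0.57550 0.41571 m, u=16.24572 -3.48472 -1.09509 0.72026 N·m.
t=1.14000 s (step 76): θ=-1.60480 0.35387 1.44535 -1.19711 rad, qdot=0.04041 0.01874 0.03612 -0.23242 rad/s, ee=0.33146 -0.57200 0.41471 m, u=16.23927 -3.49891 -1.10223 0.73379 N·m.
t=1.20000 s (step 80): θ=-1.60249 0.35502 1.44719 -1.21059 rad, qdot=0.03695 0.01969 0.02618 -0.21741 rad/s, ee=0.33162 -0.56896 0.41379 m, u=16.23776 -3.51301 -1.10891 0.74620 N·m.
t=1.26000 s (step 84): θ=-1.60036 0.35623 1.44856 -1.22320 rad, qdot=0.03398 0.02110 0.01990 -0.20338 rad/s, ee=0.33162 -0.56632 0.41292 m, u=16.23813 -3.52561 -1.11616 0.75785 N·m.
t=1.32000 s (step 88): θ=-1.59841 0.35754 1.44961 -1.23501 rad, qdot=0.03143 0.02247 0.01581 -0.19055 rad/s, ee=0.33151 -0.56401 0.41209 m, u=16.23822 -3.53645 -1.12364 0.76890 N·m.
t=1.38000 s (step 92): θ=-1.59659 0.35891 1.45047 -1.24608 rad, qdot=0.02925 0.02357 0.01293 -0.17884 rad/s, ee=0.33131 -0.56196 0.41128 m, u=16.23710 -3.54580 -1.13080 0.77933 N·m.
t=1.44000 s (step 96): θ=-1.59489 0.36035 1.45117 -1.25648 rad, qdot=0.02737 0.02434 0.01078 -0.16809 rad/s, ee=0.33105 -0.56014 0.41050 m, u=16.23453 -3.55401 -1.13735 0.78911 N·m.
t=1.45500 s (step 97): θ=-1.59449 0.36071 1.45133 -1.25898 rad, qdot=0.02694 0.02449 0.01032 -0.16554 rad/s, ee=0.33098 -0.55972 0.41031 m.
final θ (rad): -1.59449 0.36071 1.45133 -1.25898


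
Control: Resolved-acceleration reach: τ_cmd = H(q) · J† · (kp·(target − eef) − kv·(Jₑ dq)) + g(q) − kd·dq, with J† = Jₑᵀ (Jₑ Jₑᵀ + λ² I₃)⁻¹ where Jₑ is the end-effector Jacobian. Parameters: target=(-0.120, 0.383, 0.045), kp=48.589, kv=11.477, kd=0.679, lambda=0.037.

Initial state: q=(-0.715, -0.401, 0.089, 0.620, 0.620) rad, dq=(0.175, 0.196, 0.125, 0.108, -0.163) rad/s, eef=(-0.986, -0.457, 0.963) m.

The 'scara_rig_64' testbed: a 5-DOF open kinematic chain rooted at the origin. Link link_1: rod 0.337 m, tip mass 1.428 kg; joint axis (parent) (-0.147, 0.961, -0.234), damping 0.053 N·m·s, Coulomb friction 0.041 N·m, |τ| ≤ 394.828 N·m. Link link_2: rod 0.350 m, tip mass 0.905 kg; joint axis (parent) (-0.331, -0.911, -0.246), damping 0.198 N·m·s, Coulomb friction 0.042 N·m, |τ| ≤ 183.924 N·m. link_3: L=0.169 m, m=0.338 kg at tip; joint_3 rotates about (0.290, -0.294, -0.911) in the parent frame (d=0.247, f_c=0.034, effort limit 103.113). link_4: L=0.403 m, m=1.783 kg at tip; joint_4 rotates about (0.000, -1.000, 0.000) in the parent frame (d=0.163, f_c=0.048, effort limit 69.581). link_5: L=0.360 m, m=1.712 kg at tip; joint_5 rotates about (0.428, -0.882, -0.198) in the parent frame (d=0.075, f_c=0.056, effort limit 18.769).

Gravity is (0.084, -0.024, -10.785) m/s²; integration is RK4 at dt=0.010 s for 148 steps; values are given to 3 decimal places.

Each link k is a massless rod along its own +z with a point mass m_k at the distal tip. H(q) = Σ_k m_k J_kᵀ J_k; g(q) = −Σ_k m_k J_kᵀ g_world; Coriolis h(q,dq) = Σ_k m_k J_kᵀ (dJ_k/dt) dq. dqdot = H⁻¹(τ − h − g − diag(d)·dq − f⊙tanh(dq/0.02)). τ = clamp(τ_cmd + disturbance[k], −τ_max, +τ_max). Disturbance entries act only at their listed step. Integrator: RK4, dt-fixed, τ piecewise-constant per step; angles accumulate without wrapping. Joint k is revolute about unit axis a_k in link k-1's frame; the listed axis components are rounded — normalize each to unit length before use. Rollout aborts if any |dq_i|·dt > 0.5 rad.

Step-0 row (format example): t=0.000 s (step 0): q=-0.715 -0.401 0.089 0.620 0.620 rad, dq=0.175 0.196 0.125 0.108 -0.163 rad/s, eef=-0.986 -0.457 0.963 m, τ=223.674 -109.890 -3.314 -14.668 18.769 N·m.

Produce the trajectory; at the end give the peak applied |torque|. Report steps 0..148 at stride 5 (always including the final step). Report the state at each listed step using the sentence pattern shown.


t=0.050 s (step 5): q=-0.622 -0.405 0.115 0.761 0.733 rad, dq=3.044 -0.099 0.563 4.528 4.047 rad/s, eef=-0.942 -0.407 0.918 m, τ=93.486 -40.343 3.260 -5.394 7.537 N·m.
t=0.100 s (step 10): q=-0.451 -0.398 0.142 1.008 0.960 rad, dq=3.538 0.383 0.622 5.039 4.592 rad/s, eef=-0.826 -0.301 0.823 m, τ=12.946 -0.329 4.437 -2.690 -0.365 N·m.
t=0.150 s (step 15): q=-0.285 -0.371 0.189 1.251 1.167 rad, dq=2.995 0.676 1.340 4.648 3.593 rad/s, eef=-0.684 -0.176 0.714 m, τ=-18.392 9.181 -1.359 -9.949 -6.301 N·m.
t=0.200 s (step 20): q=-0.157 -0.332 0.279 1.469 1.313 rad, dq=2.108 0.887 2.249 4.044 2.220 rad/s, eef=-0.547 -0.059 0.608 m, τ=-24.903 6.072 -7.633 -18.064 -8.413 N·m.
t=0.250 s (step 25): q=-0.073 -0.277 0.410 1.652 1.390 rad, dq=1.297 1.405 2.911 3.249 0.853 rad/s, eef=-0.429 0.040 0.509 m, τ=-20.524 -0.932 -11.489 -22.902 -7.111 N·m.
t=0.300 s (step 30): q=-0.023 -0.185 0.562 1.790 1.402 rad, dq=0.763 2.290 3.041 2.278 -0.342 rad/s, eef=-0.336 0.117 0.421 m, τ=-12.998 -8.267 -12.661 -23.651 -4.039 N·m.
t=0.350 s (step 35): q=0.007 -0.049 0.704 1.879 1.362 rad, dq=0.454 3.102 2.583 1.297 -1.162 rad/s, eef=-0.266 0.178 0.345 m, τ=-6.513 -14.059 -11.671 -21.187 -0.825 N·m.
t=0.400 s (step 40): q=0.023 0.115 0.815 1.924 1.294 rad, dq=0.214 3.388 1.821 0.515 -1.464 rad/s, eef=-0.215 0.227 0.282 m, τ=-1.710 -17.600 -8.929 -17.061 1.513 N·m.
t=0.450 s (step 45): q=0.028 0.281 0.888 1.935 1.223 rad, dq=-0.023 3.175 1.124 -0.010 -1.327 rad/s, eef=-0.177 0.266 0.231 m, τ=2.087 -19.246 -5.181 -12.649 2.762 N·m.
t=0.500 s (step 50): q=0.021 0.429 0.931 1.927 1.164 rad, dq=-0.245 2.723 0.641 -0.310 -1.011 rad/s, eef=-0.151 0.297 0.190 m, τ=5.212 -19.784 -1.335 -8.721 3.304 N·m.
t=0.550 s (step 55): q=0.004 0.552 0.955 1.907 1.122 rad, dq=-0.434 2.225 0.352 -0.458 -0.686 rad/s, eef=-0.135 0.321 0.158 m, τ=7.647 -19.680 2.026 -5.453 3.520 N·m.
t=0.600 s (step 60): q=-0.022 0.652 0.969 1.883 1.094 rad, dq=-0.585 1.769 0.191 -0.501 -0.434 rad/s, eef=-0.126 0.338 0.133 m, τ=9.562 -19.246 4.739 -2.821 3.622 N·m.
t=0.650 s (step 65): q=-0.054 0.730 0.976 1.858 1.077 rad, dq=-0.698 1.384 0.108 -0.479 -0.260 rad/s, eef=-0.121 0.351 0.112 m, τ=11.094 -18.631 6.845 -0.732 3.680 N·m.
t=0.700 s (step 70): q=-0.091 0.791 0.980 1.836 1.067 rad, dq=-0.777 1.072 0.069 -0.423 -0.146 rad/s, eef=-0.120 0.361 0.096 m, τ=12.343 -17.910 8.452 0.925 3.711 N·m.
t=0.750 s (step 75): q=-0.131 0.839 0.983 1.816 1.062 rad, dq=-0.827 0.830 0.056 -0.354 -0.072 rad/s, eef=-0.120 0.367 0.082 m, τ=13.384 -17.136 9.678 2.254 3.720 N·m.
t=0.800 s (step 80): q=-0.173 0.875 0.986 1.800 1.059 rad, dq=-0.854 0.646 0.056 -0.284 -0.025 rad/s, eef=-0.121 0.372 0.072 m, τ=14.275 -16.346 10.623 3.344 3.712 N·m.
t=0.850 s (step 85): q=-0.216 0.904 0.989 1.788 1.059 rad, dq=-0.865 0.508 0.062 -0.216 -0.007 rad/s, eef=-0.122 0.376 0.064 m, τ=15.061 -15.578 11.372 4.272 3.708 N·m.
t=0.900 s (step 90): q=-0.259 0.927 0.992 1.779 1.059 rad, dq=-0.863 0.406 0.070 -0.156 -0.002 rad/s, eef=-0.123 0.378 0.058 m, τ=15.761 -14.828 11.981 5.084 3.698 N·m.
t=0.950 s (step 95): q=-0.302 0.945 0.996 1.772 1.058 rad, dq=-0.850 0.335 0.077 -0.108 -0.000 rad/s, eef=-0.124 0.379 0.053 m, τ=16.386 -14.092 12.489 5.811 3.675 N·m.
t=1.000 s (step 100): q=-0.344 0.961 1.000 1.767 1.058 rad, dq=-0.831 0.287 0.082 -0.072 0.000 rad/s, eef=-0.125 0.380 0.050 m, τ=16.949 -13.374 12.921 6.478 3.643 N·m.
t=1.050 s (step 105): q=-0.385 0.974 1.004 1.765 1.058 rad, dq=-0.807 0.255 0.085 -0.046 -0.000 rad/s, eef=-0.126 0.381 0.047 m, τ=17.458 -12.678 13.294 7.101 3.608 N·m.
t=1.100 s (step 110): q=-0.425 0.986 1.009 1.763 1.058 rad, dq=-0.779 0.237 0.086 -0.028 -0.001 rad/s, eef=-0.126 0.381 0.045 m, τ=17.918 -12.001 13.619 7.692 3.570 N·m.
t=1.150 s (step 115): q=-0.463 0.998 1.013 1.762 1.058 rad, dq=-0.750 0.226 0.084 -0.018 -0.001 rad/s, eef=-0.126 0.381 0.044 m, τ=18.332 -11.342 13.903 8.257 3.533 N·m.
t=1.200 s (step 120): q=-0.500 1.009 1.017 1.761 1.058 rad, dq=-0.719 0.221 0.081 -0.013 -0.001 rad/s, eef=-0.126 0.381 0.043 m, τ=18.702 -10.700 14.151 8.798 3.497 N·m.
t=1.250 s (step 125): q=-0.535 1.020 1.021 1.760 1.058 rad, dq=-0.689 0.220 0.077 -0.011 -0.002 rad/s, eef=-0.126 0.381 0.043 m, τ=19.030 -10.074 14.366 9.314 3.462 N·m.
t=1.300 s (step 130): q=-0.569 1.031 1.025 1.760 1.058 rad, dq=-0.659 0.219 0.072 -0.011 -0.003 rad/s, eef=-0.126 0.381 0.042 m, τ=19.318 -9.462 14.549 9.803 3.427 N·m.
t=1.350 s (step 135): q=-0.601 1.042 1.028 1.759 1.058 rad, dq=-0.629 0.219 0.066 -0.012 -0.004 rad/s, eef=-0.126 0.381 0.042 m, τ=19.568 -8.862 14.703 10.264 3.391 N·m.
t=1.400 s (step 140): q=-0.632 1.053 1.031 1.759 1.058 rad, dq=-0.601 0.218 0.060 -0.013 -0.005 rad/s, eef=-0.126 0.381 0.042 m, τ=19.782 -8.275 14.830 10.696 3.353 N·m.
t=1.450 s (step 145): q=-0.661 1.064 1.034 1.758 1.057 rad, dq=-0.574 0.216 0.054 -0.015 -0.006 rad/s, eef=-0.125 0.381 0.042 m, τ=19.964 -7.699 14.930 11.100 3.315 N·m.
t=1.480 s (step 148): q=-0.678 1.070 1.036 1.757 1.057 rad, dq=-0.558 0.215 0.050 -0.016 -0.007 rad/s, eef=-0.125 0.381 0.042 m.
max |τ| (N·m): 223.674


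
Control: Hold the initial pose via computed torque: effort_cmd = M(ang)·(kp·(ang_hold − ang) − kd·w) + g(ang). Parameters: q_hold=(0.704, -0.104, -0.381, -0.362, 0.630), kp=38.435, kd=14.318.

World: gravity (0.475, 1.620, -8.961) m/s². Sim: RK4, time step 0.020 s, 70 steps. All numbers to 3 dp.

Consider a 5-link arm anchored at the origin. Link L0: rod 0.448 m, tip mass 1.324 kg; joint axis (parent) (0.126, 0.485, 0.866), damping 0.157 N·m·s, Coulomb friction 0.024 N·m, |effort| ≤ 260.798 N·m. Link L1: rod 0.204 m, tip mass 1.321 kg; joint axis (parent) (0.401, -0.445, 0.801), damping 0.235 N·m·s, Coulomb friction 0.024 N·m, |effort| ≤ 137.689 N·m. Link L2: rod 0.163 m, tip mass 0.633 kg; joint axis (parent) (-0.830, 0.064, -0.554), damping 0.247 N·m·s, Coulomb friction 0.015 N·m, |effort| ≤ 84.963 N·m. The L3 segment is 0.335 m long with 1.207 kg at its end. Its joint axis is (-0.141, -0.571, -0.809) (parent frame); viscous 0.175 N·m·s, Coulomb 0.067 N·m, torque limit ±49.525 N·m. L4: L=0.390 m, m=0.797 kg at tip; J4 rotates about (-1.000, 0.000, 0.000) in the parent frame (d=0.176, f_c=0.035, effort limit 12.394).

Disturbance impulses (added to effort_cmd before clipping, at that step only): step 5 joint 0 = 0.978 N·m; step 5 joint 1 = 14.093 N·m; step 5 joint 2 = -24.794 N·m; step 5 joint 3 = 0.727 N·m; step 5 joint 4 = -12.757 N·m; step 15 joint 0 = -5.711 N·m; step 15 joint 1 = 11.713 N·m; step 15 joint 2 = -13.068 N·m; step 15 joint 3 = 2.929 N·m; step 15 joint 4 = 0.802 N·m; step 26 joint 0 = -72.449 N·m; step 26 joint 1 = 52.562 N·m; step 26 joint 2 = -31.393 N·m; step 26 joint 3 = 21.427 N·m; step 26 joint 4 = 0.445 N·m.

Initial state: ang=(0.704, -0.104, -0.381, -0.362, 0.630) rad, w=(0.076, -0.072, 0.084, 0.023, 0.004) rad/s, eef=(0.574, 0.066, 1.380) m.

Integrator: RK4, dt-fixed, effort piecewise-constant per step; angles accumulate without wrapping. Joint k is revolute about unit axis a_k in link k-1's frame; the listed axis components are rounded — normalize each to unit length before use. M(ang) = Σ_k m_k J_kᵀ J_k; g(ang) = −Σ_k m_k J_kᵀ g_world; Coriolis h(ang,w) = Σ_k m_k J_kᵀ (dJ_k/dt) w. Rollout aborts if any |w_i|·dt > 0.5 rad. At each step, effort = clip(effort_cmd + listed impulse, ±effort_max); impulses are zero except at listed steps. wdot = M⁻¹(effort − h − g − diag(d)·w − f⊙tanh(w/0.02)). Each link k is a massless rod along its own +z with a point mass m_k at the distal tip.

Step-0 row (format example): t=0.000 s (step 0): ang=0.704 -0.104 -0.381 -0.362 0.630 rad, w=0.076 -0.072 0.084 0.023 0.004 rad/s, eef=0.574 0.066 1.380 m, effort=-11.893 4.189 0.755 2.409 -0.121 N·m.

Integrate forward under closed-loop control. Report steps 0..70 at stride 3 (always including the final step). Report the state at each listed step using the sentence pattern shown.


t=0.060 s (step 3): ang=0.707 -0.106 -0.378 -0.362 0.630 rad, w=0.024 -0.023 0.027 0.004 0.001 rad/s, eef=0.575 0.070 1.380 m, effort=-10.943 3.518 1.248 2.173 -0.063 N·m.
t=0.120 s (step 6): ang=0.707 -0.102 -0.378 -0.363 0.613 rad, w=-0.017 0.463 -0.111 -0.043 -1.744 rad/s, eef=0.581 0.065 1.380 m, effort=-10.852 -0.975 8.837 1.848 3.596 N·m.
t=0.180 s (step 9): ang=0.706 -0.088 -0.386 -0.363 0.554 rad, w=-0.023 0.082 -0.119 0.007 -0.419 rad/s, eef=0.601 0.043 1.379 m, effort=-10.678 1.062 5.058 1.946 1.629 N·m.
t=0.240 s (step 12): ang=0.705 -0.086 -0.391 -0.363 0.545 rad, w=-0.008 -0.002 -0.040 0.004 0.019 rad/s, eef=0.605 0.037 1.378 m, effort=-10.546 2.003 3.287 2.016 0.778 N·m.
t=0.300 s (step 15): ang=0.705 -0.086 -0.391 -0.364 0.549 rad, w=-0.000 -0.014 0.026 0.010 0.109 rad/s, eef=0.604 0.038 1.378 m, effort=-16.157 14.153 -10.594 4.973 1.239 N·m.
t=0.360 s (step 18): ang=0.706 -0.075 -0.416 -0.375 0.605 rad, w=0.044 0.131 -0.238 0.024 0.637 rad/s, eef=0.593 0.028 1.376 m, effort=-9.500 0.498 4.427 1.387 0.158 N·m.
t=0.420 s (step 21): ang=0.707 -0.071 -0.421 -0.374 0.628 rad, w=0.008 0.010 0.011 0.022 0.181 rad/s, eef=0.587 0.027 1.376 m, effort=-10.028 1.681 3.068 1.681 0.136 N·m.
t=0.480 s (step 24): ang=0.707 -0.072 -0.417 -0.374 0.633 rad, w=-0.003 -0.034 0.087 0.011 0.033 rad/s, eef=0.583 0.030 1.377 m, effort=-10.243 2.234 2.441 1.816 0.103 N·m.
t=0.540 s (step 27): ang=0.707 -0.049 -0.408 -0.359 0.633 rad, w=-0.057 2.318 0.385 1.472 -0.111 rad/s, eef=0.576 0.021 1.381 m, effort=10.949 -13.087 11.393 -4.425 -0.066 N·m.
t=0.600 s (step 30): ang=0.700 0.028 -0.396 -0.314 0.631 rad, w=-0.115 0.553 0.081 0.261 0.018 rad/s, eef=0.552 -0.024 1.391 m, effort=-1.273 -4.708 6.262 -0.902 0.001 N·m.
t=0.660 s (step 33): ang=0.695 0.040 -0.393 -0.310 0.632 rad, w=-0.045 -0.068 0.029 -0.011 0.004 rad/s, eef=0.546 -0.031 1.393 m, effort=-6.645 -0.833 4.081 0.650 0.016 N·m.
t=0.720 s (step 36): ang=0.695 0.030 -0.391 -0.311 0.631 rad, w=0.020 -0.245 0.053 -0.021 -0.011 rad/s, eef=0.546 -0.024 1.393 m, effort=-8.963 0.950 3.015 1.320 -0.015 N·m.
t=0.780 s (step 39): ang=0.697 0.013 -0.387 -0.312 0.631 rad, w=0.043 -0.282 0.060 -0.021 -0.013 rad/s, eef=0.548 -0.012 1.393 m, effort=-9.939 1.805 2.473 1.626 -0.043 N·m.
t=0.840 s (step 42): ang=0.700 -0.003 -0.384 -0.313 0.630 rad, w=0.048 -0.267 0.056 -0.020 -0.012 rad/s, eef=0.551 0.001 1.392 m, effort=-10.338 2.231 2.190 1.771 -0.060 N·m.
t=0.900 s (step 45): ang=0.702 -0.018 -0.381 -0.314 0.629 rad, w=0.044 -0.237 0.046 -0.019 -0.011 rad/s, eef=0.554 0.012 1.391 m, effort=-10.483 2.454 2.037 1.842 -0.068 N·m.
t=0.960 s (step 48): ang=0.705 -0.031 -0.378 -0.315 0.629 rad, w=0.036 -0.205 0.034 -0.018 -0.009 rad/s, eef=0.557 0.022 1.390 m, effort=-10.519 2.579 1.948 1.879 -0.071 N·m.
t=1.020 s (step 51): ang=0.707 -0.043 -0.376 -0.316 0.628 rad, w=0.029 -0.174 0.025 -0.017 -0.008 rad/s, eef=0.559 0.030 1.389 m, effort=-10.508 2.655 1.893 1.899 -0.072 N·m.
t=1.080 s (step 54): ang=0.708 -0.052 -0.375 -0.317 0.628 rad, w=0.023 -0.146 0.017 -0.018 -0.007 rad/s, eef=0.561 0.036 1.388 m, effort=-10.481 2.705 1.856 1.911 -0.071 N·m.
t=1.140 s (step 57): ang=0.710 -0.060 -0.374 -0.318 0.627 rad, w=0.017 -0.120 0.012 -0.022 -0.006 rad/s, eef=0.563 0.042 1.387 m, effort=-10.450 2.739 1.828 1.920 -0.070 N·m.
t=1.200 s (step 60): ang=0.710 -0.067 -0.374 -0.319 0.627 rad, w=0.013 -0.098 0.009 -0.025 -0.006 rad/s, eef=0.565 0.046 1.386 m, effort=-10.421 2.765 1.807 1.926 -0.069 N·m.
t=1.260 s (step 63): ang=0.711 -0.072 -0.373 -0.320 0.626 rad, w=0.010 -0.080 0.007 -0.025 -0.005 rad/s, eef=0.566 0.050 1.385 m, effort=-10.395 2.785 1.790 1.931 -0.068 N·m.
t=1.320 s (step 66): ang=0.712 -0.077 -0.373 -0.321 0.626 rad, w=0.007 -0.064 0.005 -0.026 -0.004 rad/s, eef=0.567 0.053 1.385 m, effort=-10.373 2.801 1.776 1.934 -0.067 N·m.
t=1.380 s (step 69): ang=0.712 -0.081 -0.373 -0.321 0.626 rad, w=0.005 -0.052 0.004 -0.026 -0.004 rad/s, eef=0.568 0.055 1.384 m, effort=-10.355 2.814 1.765 1.937 -0.065 N·m.
t=1.400 s (step 70): ang=0.712 -0.082 -0.373 -0.322 0.626 rad, w=0.004 -0.048 0.004 -0.026 -0.004 rad/s, eef=0.568 0.056 1.384 m.


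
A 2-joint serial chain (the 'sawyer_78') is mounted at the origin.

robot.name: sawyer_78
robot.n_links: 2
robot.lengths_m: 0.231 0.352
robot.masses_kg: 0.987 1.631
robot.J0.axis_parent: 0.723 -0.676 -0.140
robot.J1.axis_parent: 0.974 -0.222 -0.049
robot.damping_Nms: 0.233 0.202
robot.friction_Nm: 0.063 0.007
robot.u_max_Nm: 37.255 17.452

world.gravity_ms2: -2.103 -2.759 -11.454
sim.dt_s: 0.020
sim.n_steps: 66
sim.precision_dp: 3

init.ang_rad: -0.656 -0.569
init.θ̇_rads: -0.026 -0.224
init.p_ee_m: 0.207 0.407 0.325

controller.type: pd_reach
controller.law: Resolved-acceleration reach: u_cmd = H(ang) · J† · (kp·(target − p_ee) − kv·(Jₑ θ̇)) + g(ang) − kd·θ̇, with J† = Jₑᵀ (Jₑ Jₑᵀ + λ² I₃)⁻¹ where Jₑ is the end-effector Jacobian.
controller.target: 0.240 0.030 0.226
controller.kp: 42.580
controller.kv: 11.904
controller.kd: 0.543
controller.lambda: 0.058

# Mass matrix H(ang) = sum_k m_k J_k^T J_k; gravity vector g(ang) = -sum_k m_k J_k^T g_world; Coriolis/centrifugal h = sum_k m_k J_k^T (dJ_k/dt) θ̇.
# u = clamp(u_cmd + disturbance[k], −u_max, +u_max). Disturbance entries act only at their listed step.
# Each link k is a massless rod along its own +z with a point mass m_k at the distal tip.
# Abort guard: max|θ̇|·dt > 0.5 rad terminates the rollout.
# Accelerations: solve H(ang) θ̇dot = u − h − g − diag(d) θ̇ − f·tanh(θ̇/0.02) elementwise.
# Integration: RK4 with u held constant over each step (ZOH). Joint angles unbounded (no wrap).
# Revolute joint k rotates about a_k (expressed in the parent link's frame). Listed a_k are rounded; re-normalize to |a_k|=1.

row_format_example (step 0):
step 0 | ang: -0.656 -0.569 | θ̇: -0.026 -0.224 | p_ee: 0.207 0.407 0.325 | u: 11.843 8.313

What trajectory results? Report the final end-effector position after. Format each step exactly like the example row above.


step 1 | ang: -0.656 -0.571 | θ̇: 0.007 0.056 | p_ee: 0.207 0.407 0.325 | u: 10.757 7.410
step 2 | ang: -0.656 -0.568 | θ̇: 0.050 0.229 | p_ee: 0.207 0.407 0.326 | u: 9.883 6.759
step 3 | ang: -0.654 -0.562 | θ̇: 0.090 0.340 | p_ee: 0.208 0.405 0.328 | u: 9.170 6.273
step 4 | ang: -0.652 -0.555 | θ̇: 0.122 0.416 | p_ee: 0.208 0.403 0.331 | u: 8.588 5.899
step 5 | ang: -0.649 -0.546 | θ̇: 0.142 0.473 | p_ee: 0.208 0.401 0.335 | u: 8.112 5.604
step 6 | ang: -0.647 -0.536 | θ̇: 0.151 0.518 | p_ee: 0.208 0.399 0.339 | u: 7.722 5.366
step 7 | ang: -0.644 -0.525 | θ̇: 0.151 0.557 | p_ee: 0.209 0.396 0.343 | u: 7.401 5.170
step 8 | ang: -0.641 -0.514 | θ̇: 0.144 0.592 | p_ee: 0.209 0.393 0.348 | u: 7.136 5.004
step 9 | ang: -0.638 -0.501 | θ̇: 0.131 0.623 | p_ee: 0.209 0.390 0.353 | u: 6.914 4.863
step 10 | ang: -0.635 -0.489 | θ̇: 0.113 0.653 | p_ee: 0.209 0.386 0.357 | u: 6.728 4.739
step 11 | ang: -0.633 -0.475 | θ̇: 0.092 0.682 | p_ee: 0.210 0.383 0.362 | u: 6.571 4.629
step 12 | ang: -0.632 -0.461 | θ̇: 0.068 0.710 | p_ee: 0.210 0.380 0.367 | u: 6.437 4.530
step 13 | ang: -0.631 -0.447 | θ̇: 0.043 0.737 | p_ee: 0.211 0.377 0.371 | u: 6.322 4.438
step 14 | ang: -0.630 -0.432 | θ̇: 0.017 0.763 | p_ee: 0.212 0.373 0.375 | u: 6.220 4.351
step 15 | ang: -0.630 -0.417 | θ̇: -0.006 0.784 | p_ee: 0.212 0.370 0.380 | u: 6.121 4.271
step 16 | ang: -0.630 -0.401 | θ̇: -0.025 0.800 | p_ee: 0.213 0.366 0.384 | u: 6.020 4.195
step 17 | ang: -0.631 -0.385 | θ̇: -0.047 0.819 | p_ee: 0.214 0.363 0.388 | u: 5.928 4.118
step 18 | ang: -0.632 -0.368 | θ̇: -0.071 0.841 | p_ee: 0.215 0.360 0.392 | u: 5.849 4.039
step 19 | ang: -0.634 -0.351 | θ̇: -0.097 0.867 | p_ee: 0.216 0.356 0.395 | u: 5.782 3.960
step 20 | ang: -0.636 -0.333 | θ̇: -0.124 0.894 | p_ee: 0.217 0.353 0.399 | u: 5.723 3.881
step 21 | ang: -0.639 -0.315 | θ̇: -0.152 0.922 | p_ee: 0.219 0.349 0.403 | u: 5.671 3.801
step 22 | ang: -0.642 -0.296 | θ̇: -0.179 0.951 | p_ee: 0.220 0.346 0.406 | u: 5.626 3.721
step 23 | ang: -0.646 -0.277 | θ̇: -0.207 0.980 | p_ee: 0.222 0.342 0.409 | u: 5.586 3.641
step 24 | ang: -0.650 -0.257 | θ̇: -0.235 1.010 | p_ee: 0.223 0.339 0.412 | u: 5.551 3.560
step 25 | ang: -0.655 -0.237 | θ̇: -0.263 1.041 | p_ee: 0.225 0.335 0.415 | u: 5.521 3.477
step 26 | ang: -0.661 -0.216 | θ̇: -0.290 1.072 | p_ee: 0.227 0.331 0.418 | u: 5.494 3.393
step 27 | ang: -0.667 -0.194 | θ̇: -0.317 1.104 | p_ee: 0.229 0.328 0.421 | u: 5.470 3.307
step 28 | ang: -0.673 -0.172 | θ̇: -0.344 1.136 | p_ee: 0.231 0.324 0.423 | u: 5.450 3.219
step 29 | ang: -0.681 -0.149 | θ̇: -0.371 1.168 | p_ee: 0.234 0.320 0.425 | u: 5.432 3.130
step 30 | ang: -0.688 -0.125 | θ̇: -0.397 1.201 | p_ee: 0.236 0.316 0.428 | u: 5.417 3.038
step 31 | ang: -0.696 -0.101 | θ̇: -0.423 1.234 | p_ee: 0.238 0.312 0.430 | u: 5.404 2.944
step 32 | ang: -0.705 -0.076 | θ̇: -0.448 1.267 | p_ee: 0.241 0.308 0.432 | u: 5.394 2.848
step 33 | ang: -0.714 -0.050 | θ̇: -0.473 1.300 | p_ee: 0.243 0.304 0.433 | u: 5.385 2.750
step 34 | ang: -0.724 -0.024 | θ̇: -0.498 1.333 | p_ee: 0.246 0.300 0.435 | u: 5.378 2.649
step 35 | ang: -0.734 0.003 | θ̇: -0.522 1.366 | p_ee: 0.249 0.296 0.436 | u: 5.372 2.545
step 36 | ang: -0.745 0.031 | θ̇: -0.546 1.398 | p_ee: 0.252 0.291 0.438 | u: 5.368 2.440
step 37 | ang: -0.756 0.059 | θ̇: -0.569 1.430 | p_ee: 0.255 0.287 0.439 | u: 5.364 2.332
step 38 | ang: -0.767 0.088 | θ̇: -0.592 1.462 | p_ee: 0.258 0.282 0.440 | u: 5.362 2.221
step 39 | ang: -0.780 0.117 | θ̇: -0.614 1.493 | p_ee: 0.261 0.278 0.440 | u: 5.361 2.108
step 40 | ang: -0.792 0.147 | θ̇: -0.635 1.522 | p_ee: 0.264 0.273 0.441 | u: 5.360 1.993
step 41 | ang: -0.805 0.178 | θ̇: -0.656 1.551 | p_ee: 0.267 0.268 0.441 | u: 5.360 1.876
step 42 | ang: -0.818 0.209 | θ̇: -0.676 1.579 | p_ee: 0.270 0.263 0.441 | u: 5.361 1.757
step 43 | ang: -0.832 0.241 | θ̇: -0.695 1.605 | p_ee: 0.273 0.258 0.441 | u: 5.361 1.636
step 44 | ang: -0.846 0.273 | θ̇: -0.713 1.629 | p_ee: 0.276 0.253 0.440 | u: 5.362 1.513
step 45 | ang: -0.860 0.306 | θ̇: -0.730 1.652 | p_ee: 0.279 0.247 0.440 | u: 5.363 1.389
step 46 | ang: -0.875 0.339 | θ̇: -0.746 1.672 | p_ee: 0.282 0.242 0.439 | u: 5.363 1.264
step 47 | ang: -0.890 0.373 | θ̇: -0.762 1.691 | p_ee: 0.284 0.236 0.438 | u: 5.364 1.137
step 48 | ang: -0.905 0.407 | θ̇: -0.776 1.708 | p_ee: 0.287 0.231 0.437 | u: 5.364 1.010
step 49 | ang: -0.921 0.441 | θ̇: -0.789 1.722 | p_ee: 0.290 0.225 0.435 | u: 5.363 0.883
step 50 | ang: -0.937 0.475 | θ̇: -0.801 1.733 | p_ee: 0.293 0.219 0.434 | u: 5.362 0.755
step 51 | ang: -0.953 0.510 | θ̇: -0.811 1.742 | p_ee: 0.295 0.214 0.432 | u: 5.360 0.627
step 52 | ang: -0.969 0.545 | θ̇: -0.821 1.749 | p_ee: 0.297 0.208 0.430 | u: 5.357 0.500
step 53 | ang: -0.986 0.580 | θ̇: -0.829 1.753 | p_ee: 0.300 0.202 0.428 | u: 5.354 0.374
step 54 | ang: -1.002 0.615 | θ̇: -0.836 1.754 | p_ee: 0.302 0.196 0.425 | u: 5.349 0.249
step 55 | ang: -1.019 0.650 | θ̇: -0.842 1.752 | p_ee: 0.303 0.191 0.422 | u: 5.344 0.125
step 56 | ang: -1.036 0.685 | θ̇: -0.846 1.747 | p_ee: 0.305 0.185 0.420 | u: 5.338 0.003
step 57 | ang: -1.053 0.720 | θ̇: -0.849 1.740 | p_ee: 0.307 0.179 0.417 | u: 5.331 -0.117
step 58 | ang: -1.070 0.754 | θ̇: -0.851 1.730 | p_ee: 0.308 0.173 0.413 | u: 5.323 -0.234
step 59 | ang: -1.087 0.789 | θ̇: -0.852 1.718 | p_ee: 0.309 0.168 0.410 | u: 5.314 -0.349
step 60 | ang: -1.104 0.823 | θ̇: -0.852 1.703 | p_ee: 0.310 0.162 0.407 | u: 5.304 -0.461
step 61 | ang: -1.121 0.857 | θ̇: -0.850 1.685 | p_ee: 0.311 0.157 0.403 | u: 5.293 -0.570
step 62 | ang: -1.138 0.890 | θ̇: -0.847 1.666 | p_ee: 0.312 0.151 0.400 | u: 5.282 -0.676
step 63 | ang: -1.155 0.923 | θ̇: -0.843 1.644 | p_ee: 0.312 0.146 0.396 | u: 5.269 -0.778
step 64 | ang: -1.172 0.956 | θ̇: -0.838 1.620 | p_ee: 0.313 0.141 0.392 | u: 5.256 -0.876
step 65 | ang: -1.188 0.988 | θ̇: -0.832 1.594 | p_ee: 0.313 0.136 0.388 | u: 5.242 -0.971
step 66 | ang: -1.205 1.020 | θ̇: -0.825 1.567 | p_ee: 0.313 0.131 0.384
final p_ee position (m): 0.313 0.131 0.384


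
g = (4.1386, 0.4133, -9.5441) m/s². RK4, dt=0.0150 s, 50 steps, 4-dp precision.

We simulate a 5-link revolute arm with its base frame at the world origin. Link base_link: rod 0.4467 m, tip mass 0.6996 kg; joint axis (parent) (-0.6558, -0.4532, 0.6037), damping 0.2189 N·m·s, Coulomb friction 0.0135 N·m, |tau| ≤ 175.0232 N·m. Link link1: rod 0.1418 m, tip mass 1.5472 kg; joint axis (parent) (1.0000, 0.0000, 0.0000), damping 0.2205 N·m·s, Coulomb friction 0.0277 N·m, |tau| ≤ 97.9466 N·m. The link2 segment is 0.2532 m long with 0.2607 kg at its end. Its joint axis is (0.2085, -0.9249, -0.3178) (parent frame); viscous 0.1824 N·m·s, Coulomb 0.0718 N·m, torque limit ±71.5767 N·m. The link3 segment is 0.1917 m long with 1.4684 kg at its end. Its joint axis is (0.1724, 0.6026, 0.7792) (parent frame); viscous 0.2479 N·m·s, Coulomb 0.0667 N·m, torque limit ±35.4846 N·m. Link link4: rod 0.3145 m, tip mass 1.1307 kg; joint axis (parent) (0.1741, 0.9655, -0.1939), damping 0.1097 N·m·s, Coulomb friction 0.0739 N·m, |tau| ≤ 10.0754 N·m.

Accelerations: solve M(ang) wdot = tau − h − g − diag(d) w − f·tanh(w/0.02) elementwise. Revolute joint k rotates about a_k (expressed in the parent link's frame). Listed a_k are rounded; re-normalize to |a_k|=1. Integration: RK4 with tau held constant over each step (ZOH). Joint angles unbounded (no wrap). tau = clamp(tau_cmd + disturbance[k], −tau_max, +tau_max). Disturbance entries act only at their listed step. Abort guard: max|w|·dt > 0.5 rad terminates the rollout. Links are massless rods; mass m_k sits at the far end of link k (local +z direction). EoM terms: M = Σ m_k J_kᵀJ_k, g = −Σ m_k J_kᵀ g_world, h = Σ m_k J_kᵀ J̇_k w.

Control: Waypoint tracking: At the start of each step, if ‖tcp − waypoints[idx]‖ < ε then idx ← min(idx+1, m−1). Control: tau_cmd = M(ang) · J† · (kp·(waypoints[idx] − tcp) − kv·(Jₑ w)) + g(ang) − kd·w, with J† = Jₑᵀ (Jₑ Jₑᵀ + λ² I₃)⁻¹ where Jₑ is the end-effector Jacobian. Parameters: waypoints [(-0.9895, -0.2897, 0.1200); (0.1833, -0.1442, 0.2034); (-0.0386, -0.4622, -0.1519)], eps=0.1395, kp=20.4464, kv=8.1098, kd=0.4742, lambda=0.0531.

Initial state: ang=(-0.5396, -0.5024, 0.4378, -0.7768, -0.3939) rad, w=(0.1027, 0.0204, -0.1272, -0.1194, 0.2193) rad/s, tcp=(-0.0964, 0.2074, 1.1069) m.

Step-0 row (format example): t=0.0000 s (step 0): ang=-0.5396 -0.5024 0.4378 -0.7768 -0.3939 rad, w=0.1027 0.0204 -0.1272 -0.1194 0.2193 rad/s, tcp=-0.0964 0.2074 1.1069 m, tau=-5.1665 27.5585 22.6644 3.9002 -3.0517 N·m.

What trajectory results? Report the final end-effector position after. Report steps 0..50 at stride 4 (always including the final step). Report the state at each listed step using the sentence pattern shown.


t=0.0600 s (step 4): ang=-0.5694 -0.4714 0.5298 -0.7901 -0.4473 rad, w=-0.9136 1.1102 2.9162 -0.2221 -1.7047 rad/s, tcp=-0.1240 0.1929 1.0785 m, tau=3.5253 17.3718 11.6654 4.6766 0.6175 N·m.
t=0.1200 s (step 8): ang=-0.6288 -0.3568 0.7583 -0.7685 -0.5767 rad, w=-0.9349 2.8618 4.4928 1.1554 -2.4833 rad/s, tcp=-0.1834 0.1544 1.0114 m, tau=9.9969 8.7132 3.5401 4.6747 2.9941 N·m.
t=0.1800 s (step 12): ang=-0.6708 -0.1175 1.0397 -0.6302 -0.7307 rad, w=-0.4152 5.1796 4.6447 3.4827 -2.5472 rad/s, tcp=-0.2530 0.1043 0.9340 m, tau=10.8332 2.1026 -2.7447 2.9592 3.8564 N·m.
t=0.2400 s (step 16): ang=-0.6781 0.2493 1.2835 -0.3644 -0.8714 rad, w=0.1419 6.7405 3.2524 5.0677 -2.0593 rad/s, tcp=-0.3261 0.0523 0.8641 m, tau=9.5168 -2.5606 -5.7773 0.7933 3.5112 N·m.
t=0.3000 s (step 20): ang=-0.6593 0.6384 1.4126 -0.0733 -0.9705 rad, w=0.4571 5.8837 1.0448 4.2411 -1.2229 rad/s, tcp=-0.4000 0.0002 0.8069 m, tau=9.3537 -5.1204 -3.9848 -0.4116 2.5876 N·m.
t=0.3600 s (step 24): ang=-0.6242 0.9385 1.4229 0.1255 -1.0192 rad, w=0.7201 4.1736 -0.5132 2.4415 -0.4130 rad/s, tcp=-0.4723 -0.0549 0.7551 m, tau=8.9177 -6.2534 0.3887 -1.4256 1.5551 N·m.
t=0.4200 s (step 28): ang=-0.5726 1.1523 1.3731 0.2365 -1.0218 rad, w=1.0078 3.0711 -1.0128 1.3942 0.2810 rad/s, tcp=-0.5415 -0.1110 0.6979 m, tau=7.6687 -7.3630 4.7216 -2.9434 0.5567 N·m.
t=0.4800 s (step 32): ang=-0.5036 1.3166 1.3150 0.3058 -0.9862 rad, w=1.2954 2.4641 -0.8525 0.9807 0.8951 rad/s, tcp=-0.6023 -0.1633 0.6315 m, tau=6.3660 -8.8785 8.2579 -4.5527 -0.3914 N·m.
t=0.5400 s (step 36): ang=-0.4170 1.4519 1.2772 0.3597 -0.9174 rad, w=1.5985 2.0707 -0.3758 0.8408 1.3632 rad/s, tcp=-0.6504 -0.2081 0.5600 m, tau=5.2673 -10.3512 10.8391 -5.8338 -1.2061 N·m.
t=0.6000 s (step 40): ang=-0.3110 1.5670 1.2723 0.4086 -0.8271 rad, w=1.9480 1.7853 0.2107 0.7785 1.6057 rad/s, tcp=-0.6841 -0.2430 0.4904 m, tau=4.1890 -11.2000 12.4173 -6.5792 -1.7634 N·m.
t=0.6600 s (step 44): ang=-0.1827 1.6676 1.3027 0.4534 -0.7286 rad, w=2.3347 1.5801 0.8015 0.7130 1.6534 rad/s, tcp=-0.7053 -0.2669 0.4292 m, tau=3.2022 -11.3129 12.9704 -6.7676 -2.0336 N·m.
t=0.7200 s (step 48): ang=-0.0294 1.7572 1.3675 0.4939 -0.6322 rad, w=2.7992 1.4017 1.3469 0.6334 1.5276 rad/s, tcp=-0.7190 -0.2799 0.3799 m, tau=2.7897 -10.8659 12.5311 -6.4840 -2.0239 N·m.
t=0.7500 s (step 50): ang=0.0589 1.7976 1.4116 0.5123 -0.5885 rad, w=3.1005 1.2875 1.5902 0.5918 1.3738 rad/s, tcp=-0.7248 -0.2828 0.3601 m.
final tcp position (m): -0.7248 -0.2828 0.3601
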